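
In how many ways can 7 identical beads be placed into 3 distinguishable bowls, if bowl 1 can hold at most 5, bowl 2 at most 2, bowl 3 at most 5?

15

Ignoring the caps, the number of non-negative solutions to x_1+…+x_3 = 7 is C(9,2) = 36.
Subtract solutions that violate a single cap (substitute x_i' = x_i − (cap_i+1)): x_1 ≥ 6 gives C(3,2) = 3; x_2 ≥ 3 gives C(6,2) = 15; x_3 ≥ 6 gives C(3,2) = 3. Together 21.
No two caps can be exceeded simultaneously, so the pair terms are all 0.
By inclusion–exclusion the count is 36 − 21 + 0 = 15.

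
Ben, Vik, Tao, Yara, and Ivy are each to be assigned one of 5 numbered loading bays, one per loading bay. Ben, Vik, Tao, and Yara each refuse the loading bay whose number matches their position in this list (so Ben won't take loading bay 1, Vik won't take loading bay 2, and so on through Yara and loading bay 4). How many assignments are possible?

Let Aᵢ (for 1 ≤ i ≤ 4) be the placements that put person i in their forbidden loading bay. Any j of these fix j positions, leaving (5−j)! ways to fill the rest, and there are C(4,j) ways to pick which j.
By inclusion–exclusion, the number of valid placements is Σ_{j=0}^{4} (−1)^j C(4,j)·(5−j)!.
Computing: 120 − 96 + 36 − 8 + 1 = 53.

53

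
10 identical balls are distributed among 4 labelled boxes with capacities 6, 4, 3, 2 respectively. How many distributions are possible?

Ignoring the caps, the number of non-negative solutions to x_1+…+x_4 = 10 is C(13,3) = 286.
Subtract solutions that violate a single cap (substitute x_i' = x_i − (cap_i+1)): x_1 ≥ 7 gives C(6,3) = 20; x_2 ≥ 5 gives C(8,3) = 56; x_3 ≥ 4 gives C(9,3) = 84; x_4 ≥ 3 gives C(10,3) = 120. Together 280.
Add back pairs where two caps are both exceeded: 0 + 0 + 1 + 4 + 10 + 20 = 35.
By inclusion–exclusion the count is 286 − 280 + 35 = 41.

41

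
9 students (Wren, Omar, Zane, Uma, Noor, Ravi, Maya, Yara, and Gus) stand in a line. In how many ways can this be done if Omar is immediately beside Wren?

80640

Glue Omar and Wren into one block (2 internal orders), leaving 8 units to arrange in a row.
That gives 2 × 8! = 2 × 40320 = 80640.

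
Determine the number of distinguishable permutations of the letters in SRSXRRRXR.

756

SRSXRRRXR has 9 letters with R appearing 5 times, S appearing twice, and X appearing twice.
So there are 9! / (5!·2!·2!) = 756 distinguishable arrangements.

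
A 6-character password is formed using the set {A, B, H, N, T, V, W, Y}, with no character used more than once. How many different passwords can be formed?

This is a permutation of 6 out of 8: P(8,6) = 8!/2!.
That product is 8 × 7 × 6 × 5 × 4 × 3 = 20160.

20160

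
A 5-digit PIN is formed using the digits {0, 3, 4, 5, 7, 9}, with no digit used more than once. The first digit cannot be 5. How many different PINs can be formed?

600

The first digit has 6−1 = 5 choices (anything except 5).
The remaining 4 digits are filled from the other 5 symbols without repetition: 5 × 4 × 3 × 2 = 120.
Total: 5 × 120 = 600.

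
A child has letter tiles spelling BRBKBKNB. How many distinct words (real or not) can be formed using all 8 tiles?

840

The 8 letters of BRBKBKNB have repeats: B appearing 4 times and K appearing twice.
The number of distinct arrangements is 8!/(4!·2!) = 40320/48 = 840.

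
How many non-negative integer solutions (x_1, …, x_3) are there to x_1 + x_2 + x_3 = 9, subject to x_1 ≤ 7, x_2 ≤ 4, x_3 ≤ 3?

Ignoring the caps, the number of non-negative solutions to x_1+…+x_3 = 9 is C(11,2) = 55.
Subtract solutions that violate a single cap (substitute x_i' = x_i − (cap_i+1)): x_1 ≥ 8 gives C(3,2) = 3; x_2 ≥ 5 gives C(6,2) = 15; x_3 ≥ 4 gives C(7,2) = 21. Together 39.
Add back pairs where two caps are both exceeded: 0 + 0 + 1 = 1.
By inclusion–exclusion the count is 55 − 39 + 1 = 17.

17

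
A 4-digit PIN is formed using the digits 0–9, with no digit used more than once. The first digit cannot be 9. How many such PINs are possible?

The first digit has 10−1 = 9 choices (anything except 9).
The remaining 3 digits are filled from the other 9 symbols without repetition: 9 × 8 × 7 = 504.
Total: 9 × 504 = 4536.

4536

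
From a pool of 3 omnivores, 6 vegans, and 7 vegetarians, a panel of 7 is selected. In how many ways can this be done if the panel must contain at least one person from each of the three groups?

9569

Unrestricted: C(16,7) = 11440 ways to pick any 7 of the 16.
Subtract selections that omit an entire group: no omnivores → C(13,7) = 1716; no vegans → C(10,7) = 120; no vegetarians → C(9,7) = 36.
Add back selections omitting two groups (i.e. drawn from a single group): C(3,7) + C(6,7) + C(7,7) = 1.
By inclusion–exclusion: 11440 − 1872 + 1 = 9569.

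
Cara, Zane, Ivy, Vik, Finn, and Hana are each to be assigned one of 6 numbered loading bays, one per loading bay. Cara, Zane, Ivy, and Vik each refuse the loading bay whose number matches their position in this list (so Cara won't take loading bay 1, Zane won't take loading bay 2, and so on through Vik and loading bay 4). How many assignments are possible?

362

Let Aᵢ (for 1 ≤ i ≤ 4) be the placements that put person i in their forbidden loading bay. Any j of these fix j positions, leaving (6−j)! ways to fill the rest, and there are C(4,j) ways to pick which j.
By inclusion–exclusion, the number of valid placements is Σ_{j=0}^{4} (−1)^j C(4,j)·(6−j)!.
Computing: 720 − 480 + 144 − 24 + 2 = 362.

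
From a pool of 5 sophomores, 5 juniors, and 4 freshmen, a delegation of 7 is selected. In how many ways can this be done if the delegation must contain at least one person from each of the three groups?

Unrestricted: C(14,7) = 3432 ways to pick any 7 of the 14.
Selections missing a whole group: no sophomores → C(9,7) = 36; no juniors → C(9,7) = 36; no freshmen → C(10,7) = 120.
Add back selections omitting two groups (i.e. drawn from a single group): C(5,7) + C(5,7) + C(4,7) = 0.
By inclusion–exclusion: 3432 − 192 + 0 = 3240.

3240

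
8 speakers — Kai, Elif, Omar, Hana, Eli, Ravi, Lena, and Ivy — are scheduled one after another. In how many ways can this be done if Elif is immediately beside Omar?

Treat {Elif, Omar} as a single unit. There are 7 units to order, and the pair itself can be ordered 2 ways.
So the count is 2·(7)! = 10080.

10080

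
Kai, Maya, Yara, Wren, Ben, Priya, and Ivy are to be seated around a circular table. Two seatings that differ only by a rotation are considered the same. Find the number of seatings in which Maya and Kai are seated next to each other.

240

Treat {Maya, Kai} as one unit (2 internal orders) and seat the resulting 6 units around the table: (5)! circular arrangements.
So 2 × (5)! = 2 × 120 = 240.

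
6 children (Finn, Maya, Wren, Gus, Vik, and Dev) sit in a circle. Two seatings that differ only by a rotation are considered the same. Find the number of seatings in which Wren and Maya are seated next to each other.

Treat {Wren, Maya} as one unit (2 internal orders) and seat the resulting 5 units around the table: (4)! circular arrangements.
So 2 × (4)! = 2 × 24 = 48.

48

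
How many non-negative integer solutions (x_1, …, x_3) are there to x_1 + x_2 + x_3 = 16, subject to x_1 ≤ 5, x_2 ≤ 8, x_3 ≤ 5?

Ignoring the caps, the number of non-negative solutions to x_1+…+x_3 = 16 is C(18,2) = 153.
Subtract solutions that violate a single cap (substitute x_i' = x_i − (cap_i+1)): x_1 ≥ 6 gives C(12,2) = 66; x_2 ≥ 9 gives C(9,2) = 36; x_3 ≥ 6 gives C(12,2) = 66. Together 168.
Add back pairs where two caps are both exceeded: 3 + 15 + 3 = 21.
By inclusion–exclusion the count is 153 − 168 + 21 = 6.

6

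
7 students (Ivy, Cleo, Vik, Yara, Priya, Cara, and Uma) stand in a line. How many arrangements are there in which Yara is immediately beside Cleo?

Place the 5 others and the Yara-Cleo pair as 6 objects in a line; the pair has 2 internal arrangements.
So the count is 2·(6)! = 1440.

1440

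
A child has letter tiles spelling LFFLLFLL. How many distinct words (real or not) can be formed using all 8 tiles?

The 8 letters of LFFLLFLL have repeats: F appearing 3 times and L appearing 5 times.
The number of distinct arrangements is 8!/(5!·3!) = 40320/720 = 56.

56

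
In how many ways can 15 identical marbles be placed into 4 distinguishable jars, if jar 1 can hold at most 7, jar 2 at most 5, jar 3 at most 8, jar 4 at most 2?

Without the upper bounds there are C(18,3) = 816 ways to split 15 among 4 jars.
Subtract solutions that violate a single cap (substitute x_i' = x_i − (cap_i+1)): x_1 ≥ 8 gives C(10,3) = 120; x_2 ≥ 6 gives C(12,3) = 220; x_3 ≥ 9 gives C(9,3) = 84; x_4 ≥ 3 gives C(15,3) = 455. Together 879.
Add back pairs where two caps are both exceeded: 4 + 0 + 35 + 1 + 84 + 20 = 144.
By inclusion–exclusion the count is 816 − 879 + 144 = 81.

81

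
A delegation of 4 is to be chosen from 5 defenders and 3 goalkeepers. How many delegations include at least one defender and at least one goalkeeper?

65

With no constraint there are C(8,4) = 70 possible selections.
Selections missing a whole group: no defenders → C(3,4) = 0; no goalkeepers → C(5,4) = 5.
Both groups omitted at once is impossible, so 70 − 5 = 65.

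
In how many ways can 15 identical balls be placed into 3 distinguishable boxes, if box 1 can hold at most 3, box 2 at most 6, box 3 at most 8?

Ignoring the caps, the number of non-negative solutions to x_1+…+x_3 = 15 is C(17,2) = 136.
Subtract solutions that violate a single cap (substitute x_i' = x_i − (cap_i+1)): x_1 ≥ 4 gives C(13,2) = 78; x_2 ≥ 7 gives C(10,2) = 45; x_3 ≥ 9 gives C(8,2) = 28. Together 151.
Add back pairs where two caps are both exceeded: 15 + 6 + 0 = 21.
By inclusion–exclusion the count is 136 − 151 + 21 = 6.

6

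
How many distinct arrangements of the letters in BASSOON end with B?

Fix B in the last position and arrange the remaining 6 letters.
Those 6 letters have O appearing twice and S appearing twice, giving (6)!/(2!·2!) = 180.

180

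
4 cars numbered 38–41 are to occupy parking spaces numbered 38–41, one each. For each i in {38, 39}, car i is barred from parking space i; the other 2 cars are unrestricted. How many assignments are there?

Let Aᵢ (for i ∈ {38, 39}) be the placements that put car i in its forbidden parking space. Any j of these fix j positions, leaving (4−j)! ways to fill the rest, and there are C(2,j) ways to pick which j.
By inclusion–exclusion, the number of valid placements is Σ_{j=0}^{2} (−1)^j C(2,j)·(4−j)!.
Computing: 24 − 12 + 2 = 14.

14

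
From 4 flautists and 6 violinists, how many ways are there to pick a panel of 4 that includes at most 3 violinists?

Split by how many violinists are chosen (0 through 3).
Sum: C(6,0)·C(4,4) + C(6,1)·C(4,3) + C(6,2)·C(4,2) + C(6,3)·C(4,1) = 1 + 24 + 90 + 80 = 195.

195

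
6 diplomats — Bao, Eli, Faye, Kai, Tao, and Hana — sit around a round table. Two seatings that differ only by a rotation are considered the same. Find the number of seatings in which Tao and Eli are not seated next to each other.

72

Without the restriction there are (5)! = 120 seatings.
Seatings with Tao beside Eli: treat them as a block with 2 internal orders, giving 2 × (4)! = 48.
Subtracting, 120 − 48 = 72.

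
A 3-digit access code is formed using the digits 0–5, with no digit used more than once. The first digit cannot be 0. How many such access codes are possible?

The first digit has 6−1 = 5 choices (anything except 0).
The remaining 2 digits are filled from the other 5 symbols without repetition: 5 × 4 = 20.
Total: 5 × 20 = 100.

100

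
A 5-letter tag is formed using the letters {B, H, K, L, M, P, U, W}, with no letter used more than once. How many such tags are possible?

6720

This is a permutation of 5 out of 8: P(8,5) = 8!/3!.
8 × 7 × 6 × 5 × 4 = 6720.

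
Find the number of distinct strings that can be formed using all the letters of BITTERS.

Letter multiplicities in BITTERS: B×1, E×1, I×1, R×1, S×1, T×2.
So there are 7! / (2!) = 2520 distinguishable arrangements.

2520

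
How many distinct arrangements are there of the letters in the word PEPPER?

The 6 letters of PEPPER have repeats: E appearing twice and P appearing 3 times.
The number of distinct arrangements is 6!/(3!·2!) = 720/12 = 60.

60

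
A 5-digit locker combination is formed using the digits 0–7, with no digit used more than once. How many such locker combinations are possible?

Choose and order 5 of the 8 symbols: the first digit has 8 options, the next 7, and so on down to 4.
8 × 7 × 6 × 5 × 4 = 6720.

6720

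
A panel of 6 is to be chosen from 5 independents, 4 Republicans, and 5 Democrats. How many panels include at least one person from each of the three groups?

With no constraint there are C(14,6) = 3003 possible selections.
Subtract selections that omit an entire group: no independents → C(9,6) = 84; no Republicans → C(10,6) = 210; no Democrats → C(9,6) = 84.
Add back selections omitting two groups (i.e. drawn from a single group): C(5,6) + C(4,6) + C(5,6) = 0.
By inclusion–exclusion: 3003 − 378 + 0 = 2625.

2625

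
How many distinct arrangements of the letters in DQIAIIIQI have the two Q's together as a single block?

Treat the 2 copies of Q as a single block. The multiset to arrange is then {QQ, A, D, I, I, I, I, I}, 8 items in all.
That gives (8)!/(5!) = 336 arrangements.

336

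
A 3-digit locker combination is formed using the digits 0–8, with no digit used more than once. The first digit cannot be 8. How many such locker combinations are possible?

The first digit has 9−1 = 8 choices (anything except 8).
The remaining 2 digits are filled from the other 8 symbols without repetition: 8 × 7 = 56.
Total: 8 × 56 = 448.

448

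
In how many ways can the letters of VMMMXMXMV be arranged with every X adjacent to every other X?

168

Treat the 2 copies of X as a single block. The multiset to arrange is then {XX, M, M, M, M, M, V, V}, 8 items in all.
That gives (8)!/(5!·2!) = 168 arrangements.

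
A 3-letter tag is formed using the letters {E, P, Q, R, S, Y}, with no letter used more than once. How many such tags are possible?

This is a permutation of 3 out of 6: P(6,3) = 6!/3!.
That product is 6 × 5 × 4 = 120.

120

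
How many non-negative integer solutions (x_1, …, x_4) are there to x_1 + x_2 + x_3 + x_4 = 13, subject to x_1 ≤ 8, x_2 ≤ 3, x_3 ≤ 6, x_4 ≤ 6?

158

By stars and bars, unrestricted non-negative solutions to x_1+…+x_4 = 13 number C(13+3,3) = 560.
Subtract solutions that violate a single cap (substitute x_i' = x_i − (cap_i+1)): x_1 ≥ 9 gives C(7,3) = 35; x_2 ≥ 4 gives C(12,3) = 220; x_3 ≥ 7 gives C(9,3) = 84; x_4 ≥ 7 gives C(9,3) = 84. Together 423.
Add back pairs where two caps are both exceeded: 1 + 0 + 0 + 10 + 10 + 0 = 21.
By inclusion–exclusion the count is 560 − 423 + 21 = 158.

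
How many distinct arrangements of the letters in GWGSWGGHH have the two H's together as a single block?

840

Treat the 2 copies of H as a single block. The multiset to arrange is then {HH, G, G, G, G, S, W, W}, 8 items in all.
That gives (8)!/(4!·2!) = 840 arrangements.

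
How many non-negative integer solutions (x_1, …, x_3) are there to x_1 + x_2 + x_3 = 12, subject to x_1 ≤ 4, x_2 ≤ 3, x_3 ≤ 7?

Ignoring the caps, the number of non-negative solutions to x_1+…+x_3 = 12 is C(14,2) = 91.
Subtract solutions that violate a single cap (substitute x_i' = x_i − (cap_i+1)): x_1 ≥ 5 gives C(9,2) = 36; x_2 ≥ 4 gives C(10,2) = 45; x_3 ≥ 8 gives C(6,2) = 15. Together 96.
Add back pairs where two caps are both exceeded: 10 + 0 + 1 = 11.
By inclusion–exclusion the count is 91 − 96 + 11 = 6.

6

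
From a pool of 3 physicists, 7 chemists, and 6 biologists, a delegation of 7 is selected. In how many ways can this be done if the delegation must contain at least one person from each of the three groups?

Total 7-person selections from all 16: C(16,7) = 11440.
Selections missing a whole group: no physicists → C(13,7) = 1716; no chemists → C(9,7) = 36; no biologists → C(10,7) = 120.
Add back selections omitting two groups (i.e. drawn from a single group): C(3,7) + C(7,7) + C(6,7) = 1.
By inclusion–exclusion: 11440 − 1872 + 1 = 9569.

9569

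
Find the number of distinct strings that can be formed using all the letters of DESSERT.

The 7 letters of DESSERT have repeats: E appearing twice and S appearing twice.
The number of distinct arrangements is 7!/(2!·2!) = 5040/4 = 1260.

1260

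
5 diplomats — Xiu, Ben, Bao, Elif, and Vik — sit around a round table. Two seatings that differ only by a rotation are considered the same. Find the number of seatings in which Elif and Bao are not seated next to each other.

12

Without the restriction there are (4)! = 24 seatings.
Seatings with Elif beside Bao: treat them as a block with 2 internal orders, giving 2 × (3)! = 12.
Subtracting, 24 − 12 = 12.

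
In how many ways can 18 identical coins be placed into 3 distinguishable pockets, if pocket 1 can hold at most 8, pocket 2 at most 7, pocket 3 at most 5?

6

By stars and bars, unrestricted non-negative solutions to x_1+…+x_3 = 18 number C(18+2,2) = 190.
Subtract solutions that violate a single cap (substitute x_i' = x_i − (cap_i+1)): x_1 ≥ 9 gives C(11,2) = 55; x_2 ≥ 8 gives C(12,2) = 66; x_3 ≥ 6 gives C(14,2) = 91. Together 212.
Add back pairs where two caps are both exceeded: 3 + 10 + 15 = 28.
By inclusion–exclusion the count is 190 − 212 + 28 = 6.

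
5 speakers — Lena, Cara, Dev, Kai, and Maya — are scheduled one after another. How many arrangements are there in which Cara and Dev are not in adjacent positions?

72

Of the 5! = 120 arrangements, those with Cara and Dev adjacent number 2 × 4! = 48 (treat the pair as a block with 2 internal orders).
So 120 − 48 = 72 arrangements keep them apart.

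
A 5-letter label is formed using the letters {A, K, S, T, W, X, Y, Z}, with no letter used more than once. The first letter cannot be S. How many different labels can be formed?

5880

The first letter has 8−1 = 7 choices (anything except S).
The remaining 4 letters are filled from the other 7 symbols without repetition: 7 × 6 × 5 × 4 = 840.
Total: 7 × 840 = 5880.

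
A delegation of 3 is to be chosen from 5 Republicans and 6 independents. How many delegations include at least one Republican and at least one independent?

135

Unrestricted: C(11,3) = 165 ways to pick any 3 of the 11.
Subtract selections that omit an entire group: no Republicans → C(6,3) = 20; no independents → C(5,3) = 10.
Both groups omitted at once is impossible, so 165 − 30 = 135.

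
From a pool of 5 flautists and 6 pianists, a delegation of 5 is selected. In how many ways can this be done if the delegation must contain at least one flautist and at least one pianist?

Total 5-person selections from all 11: C(11,5) = 462.
Selections missing a whole group: no flautists → C(6,5) = 6; no pianists → C(5,5) = 1.
Both groups omitted at once is impossible, so 462 − 7 = 455.

455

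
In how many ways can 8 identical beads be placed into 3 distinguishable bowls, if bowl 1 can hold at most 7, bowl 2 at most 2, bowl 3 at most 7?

Ignoring the caps, the number of non-negative solutions to x_1+…+x_3 = 8 is C(10,2) = 45.
Subtract solutions that violate a single cap (substitute x_i' = x_i − (cap_i+1)): x_1 ≥ 8 gives C(2,2) = 1; x_2 ≥ 3 gives C(7,2) = 21; x_3 ≥ 8 gives C(2,2) = 1. Together 23.
No two caps can be exceeded simultaneously, so the pair terms are all 0.
By inclusion–exclusion the count is 45 − 23 + 0 = 22.

22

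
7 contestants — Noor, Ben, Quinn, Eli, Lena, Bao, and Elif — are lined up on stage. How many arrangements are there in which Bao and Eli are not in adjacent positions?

3600

There are 7! = 5040 arrangements in all. If Bao and Eli are adjacent, merging them into one block gives 2·(6)! = 1440 arrangements.
Complementary counting: 5040 − 1440 = 3600.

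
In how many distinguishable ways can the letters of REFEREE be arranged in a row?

105

Letter multiplicities in REFEREE: E×4, F×1, R×2.
The number of distinct arrangements is 7!/(4!·2!) = 5040/48 = 105.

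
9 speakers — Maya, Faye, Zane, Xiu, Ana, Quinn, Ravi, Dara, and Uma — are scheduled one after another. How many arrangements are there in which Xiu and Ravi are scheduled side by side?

Place the 7 others and the Xiu-Ravi pair as 8 objects in a line; the pair has 2 internal arrangements.
So the count is 2·(8)! = 80640.

80640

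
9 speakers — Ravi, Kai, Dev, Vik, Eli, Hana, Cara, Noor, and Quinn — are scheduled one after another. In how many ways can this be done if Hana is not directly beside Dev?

282240

There are 9! = 362880 arrangements in all. If Hana and Dev are adjacent, merging them into one block gives 2·(8)! = 80640 arrangements.
So 362880 − 80640 = 282240 arrangements keep them apart.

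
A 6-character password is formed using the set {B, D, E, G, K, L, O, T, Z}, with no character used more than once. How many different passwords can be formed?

60480

Choose and order 6 of the 9 symbols: the first character has 9 options, the next 8, and so on down to 4.
9 × 8 × 7 × 6 × 5 × 4 = 60480.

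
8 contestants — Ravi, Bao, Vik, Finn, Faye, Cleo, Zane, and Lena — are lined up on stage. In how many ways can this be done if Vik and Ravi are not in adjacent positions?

Of the 8! = 40320 arrangements, those with Vik and Ravi adjacent number 2 × 7! = 10080 (treat the pair as a block with 2 internal orders).
Complementary counting: 40320 − 10080 = 30240.

30240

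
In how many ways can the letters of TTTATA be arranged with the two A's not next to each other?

There are 6!/(4!·2!) = 15 arrangements of TTTATA in total.
Arrangements with the A's together: treat AA as one letter, giving (5)!/(4!) = 5.
Subtracting, 15 − 5 = 10 arrangements keep the A's apart.

10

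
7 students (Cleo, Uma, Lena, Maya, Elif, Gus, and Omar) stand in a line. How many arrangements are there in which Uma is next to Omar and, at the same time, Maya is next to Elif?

Treat {Uma,Omar} as one block (2 orders) and {Maya,Elif} as another (2 orders).
That leaves 5 units to arrange: 2 × 2 × 5! = 4 × 120 = 480.

480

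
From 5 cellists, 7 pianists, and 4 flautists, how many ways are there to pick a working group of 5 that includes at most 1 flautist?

Split by how many flautists are chosen (0 through 1).
Sum: C(4,0)·C(12,5) + C(4,1)·C(12,4) = 792 + 1980 = 2772.

2772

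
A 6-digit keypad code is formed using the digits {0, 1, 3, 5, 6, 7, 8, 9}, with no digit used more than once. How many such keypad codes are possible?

20160

Choose and order 6 of the 8 symbols: the first digit has 8 options, the next 7, and so on down to 3.
That product is 8 × 7 × 6 × 5 × 4 × 3 = 20160.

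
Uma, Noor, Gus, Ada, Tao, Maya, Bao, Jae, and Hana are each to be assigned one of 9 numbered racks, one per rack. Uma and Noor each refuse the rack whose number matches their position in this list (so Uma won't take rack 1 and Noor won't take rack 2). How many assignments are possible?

Let Aᵢ (for i ∈ {1, 2}) be the placements that put person i in their forbidden rack. Any j of these fix j positions, leaving (9−j)! ways to fill the rest, and there are C(2,j) ways to pick which j.
By inclusion–exclusion, the number of valid placements is Σ_{j=0}^{2} (−1)^j C(2,j)·(9−j)!.
Computing: 362880 − 80640 + 5040 = 287280.

287280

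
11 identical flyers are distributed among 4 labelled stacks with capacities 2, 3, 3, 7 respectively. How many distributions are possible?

By stars and bars, unrestricted non-negative solutions to x_1+…+x_4 = 11 number C(11+3,3) = 364.
Subtract solutions that violate a single cap (substitute x_i' = x_i − (cap_i+1)): x_1 ≥ 3 gives C(11,3) = 165; x_2 ≥ 4 gives C(10,3) = 120; x_3 ≥ 4 gives C(10,3) = 120; x_4 ≥ 8 gives C(6,3) = 20. Together 425.
Add back pairs where two caps are both exceeded: 35 + 35 + 1 + 20 + 0 + 0 = 91.
Subtract triples: 1 + 0 + 0 + 0 = 1.
By inclusion–exclusion the count is 364 − 425 + 91 − 1 = 29.

29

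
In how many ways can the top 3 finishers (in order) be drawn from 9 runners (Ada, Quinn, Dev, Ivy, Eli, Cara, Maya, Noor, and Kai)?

504

This is an ordered selection of 3 from 9: P(9,3).
That gives 9 × 8 × 7 = 504.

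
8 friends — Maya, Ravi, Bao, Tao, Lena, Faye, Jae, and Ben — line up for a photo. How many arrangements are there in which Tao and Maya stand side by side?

Treat {Tao, Maya} as a single unit. There are 7 units to order, and the pair itself can be ordered 2 ways.
That gives 2 × 7! = 2 × 5040 = 10080.

10080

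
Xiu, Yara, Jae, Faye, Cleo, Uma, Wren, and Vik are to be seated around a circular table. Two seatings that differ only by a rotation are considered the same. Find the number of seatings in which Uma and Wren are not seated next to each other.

Without the restriction there are (7)! = 5040 seatings.
Seatings with Uma beside Wren: treat them as a block with 2 internal orders, giving 2 × (6)! = 1440.
Subtracting, 5040 − 1440 = 3600.

3600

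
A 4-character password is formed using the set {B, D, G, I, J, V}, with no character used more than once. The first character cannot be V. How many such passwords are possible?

The first character has 6−1 = 5 choices (anything except V).
The remaining 3 characters are filled from the other 5 symbols without repetition: 5 × 4 × 3 = 60.
Total: 5 × 60 = 300.

300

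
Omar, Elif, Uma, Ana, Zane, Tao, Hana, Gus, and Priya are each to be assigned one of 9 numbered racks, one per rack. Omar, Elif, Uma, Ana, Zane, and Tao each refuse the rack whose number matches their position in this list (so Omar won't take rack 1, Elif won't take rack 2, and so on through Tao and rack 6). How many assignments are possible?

Let Aᵢ (for 1 ≤ i ≤ 6) be the placements that put person i in their forbidden rack. Any j of these fix j positions, leaving (9−j)! ways to fill the rest, and there are C(6,j) ways to pick which j.
By inclusion–exclusion, the number of valid placements is Σ_{j=0}^{6} (−1)^j C(6,j)·(9−j)!.
Computing: 362880 − 241920 + 75600 − 14400 + 1800 − 144 + 6 = 183822.

183822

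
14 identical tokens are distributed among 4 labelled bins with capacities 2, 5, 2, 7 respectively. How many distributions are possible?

Without the upper bounds there are C(17,3) = 680 ways to split 14 among 4 bins.
Subtract solutions that violate a single cap (substitute x_i' = x_i − (cap_i+1)): x_1 ≥ 3 gives C(14,3) = 364; x_2 ≥ 6 gives C(11,3) = 165; x_3 ≥ 3 gives C(14,3) = 364; x_4 ≥ 8 gives C(9,3) = 84. Together 977.
Add back pairs where two caps are both exceeded: 56 + 165 + 20 + 56 + 1 + 20 = 318.
Subtract triples: 10 + 0 + 1 + 0 = 11.
By inclusion–exclusion the count is 680 − 977 + 318 − 11 = 10.

10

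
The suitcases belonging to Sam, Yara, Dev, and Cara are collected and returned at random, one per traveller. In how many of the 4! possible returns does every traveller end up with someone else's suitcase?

9

Let Aᵢ be the assignments in which traveller i gets their own suitcase. We want the size of the complement of A₁∪…∪A_4.
By inclusion–exclusion this is Σ_{j=0}^{4} (−1)^j C(4,j)·(4−j)!.
Computing: 24 − 24 + 12 − 4 + 1 = 9.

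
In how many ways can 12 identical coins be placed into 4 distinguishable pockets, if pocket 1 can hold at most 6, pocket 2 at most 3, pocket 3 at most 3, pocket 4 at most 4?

Without the upper bounds there are C(15,3) = 455 ways to split 12 among 4 pockets.
Subtract solutions that violate a single cap (substitute x_i' = x_i − (cap_i+1)): x_1 ≥ 7 gives C(8,3) = 56; x_2 ≥ 4 gives C(11,3) = 165; x_3 ≥ 4 gives C(11,3) = 165; x_4 ≥ 5 gives C(10,3) = 120. Together 506.
Add back pairs where two caps are both exceeded: 4 + 4 + 1 + 35 + 20 + 20 = 84.
By inclusion–exclusion the count is 455 − 506 + 84 = 33.

33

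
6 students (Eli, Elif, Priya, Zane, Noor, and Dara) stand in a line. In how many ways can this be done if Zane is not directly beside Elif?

480

There are 6! = 720 arrangements in all. If Zane and Elif are adjacent, merging them into one block gives 2·(5)! = 240 arrangements.
Complementary counting: 720 − 240 = 480.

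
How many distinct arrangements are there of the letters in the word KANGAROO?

KANGAROO has 8 letters with A appearing twice and O appearing twice.
So there are 8! / (2!·2!) = 10080 distinguishable arrangements.

10080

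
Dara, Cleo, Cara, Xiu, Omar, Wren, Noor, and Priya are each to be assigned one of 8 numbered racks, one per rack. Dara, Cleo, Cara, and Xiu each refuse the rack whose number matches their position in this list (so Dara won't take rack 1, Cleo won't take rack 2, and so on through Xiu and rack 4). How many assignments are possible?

Let Aᵢ (for 1 ≤ i ≤ 4) be the placements that put person i in their forbidden rack. Any j of these fix j positions, leaving (8−j)! ways to fill the rest, and there are C(4,j) ways to pick which j.
By inclusion–exclusion, the number of valid placements is Σ_{j=0}^{4} (−1)^j C(4,j)·(8−j)!.
Computing: 40320 − 20160 + 4320 − 480 + 24 = 24024.

24024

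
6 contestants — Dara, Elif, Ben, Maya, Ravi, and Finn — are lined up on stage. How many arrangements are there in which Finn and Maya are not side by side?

There are 6! = 720 arrangements in all. If Finn and Maya are adjacent, merging them into one block gives 2·(5)! = 240 arrangements.
Complementary counting: 720 − 240 = 480.

480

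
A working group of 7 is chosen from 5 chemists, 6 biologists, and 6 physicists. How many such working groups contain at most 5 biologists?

19437

Split by how many biologists are chosen (0 through 5).
Sum: C(6,0)·C(11,7) + C(6,1)·C(11,6) + C(6,2)·C(11,5) + C(6,3)·C(11,4) + C(6,4)·C(11,3) + C(6,5)·C(11,2) = 330 + 2772 + 6930 + 6600 + 2475 + 330 = 19437.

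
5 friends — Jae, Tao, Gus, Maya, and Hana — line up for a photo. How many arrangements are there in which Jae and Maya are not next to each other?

72

There are 5! = 120 arrangements in all. If Jae and Maya are adjacent, merging them into one block gives 2·(4)! = 48 arrangements.
So 120 − 48 = 72 arrangements keep them apart.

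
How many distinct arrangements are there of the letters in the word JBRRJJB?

JBRRJJB has 7 letters with B appearing twice, J appearing 3 times, and R appearing twice.
So there are 7! / (3!·2!·2!) = 210 distinguishable arrangements.

210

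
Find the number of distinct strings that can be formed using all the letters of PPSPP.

5

Letter multiplicities in PPSPP: P×4, S×1.
So there are 5! / (4!) = 5 distinguishable arrangements.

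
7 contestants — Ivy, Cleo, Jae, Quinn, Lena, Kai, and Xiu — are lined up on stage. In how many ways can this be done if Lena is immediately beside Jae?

Treat {Lena, Jae} as a single unit. There are 6 units to order, and the pair itself can be ordered 2 ways.
So the count is 2·(6)! = 1440.

1440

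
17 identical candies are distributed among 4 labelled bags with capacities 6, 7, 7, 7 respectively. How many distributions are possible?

Without the upper bounds there are C(20,3) = 1140 ways to split 17 among 4 bags.
Subtract solutions that violate a single cap (substitute x_i' = x_i − (cap_i+1)): x_1 ≥ 7 gives C(13,3) = 286; x_2 ≥ 8 gives C(12,3) = 220; x_3 ≥ 8 gives C(12,3) = 220; x_4 ≥ 8 gives C(12,3) = 220. Together 946.
Add back pairs where two caps are both exceeded: 10 + 10 + 10 + 4 + 4 + 4 = 42.
By inclusion–exclusion the count is 1140 − 946 + 42 = 236.

236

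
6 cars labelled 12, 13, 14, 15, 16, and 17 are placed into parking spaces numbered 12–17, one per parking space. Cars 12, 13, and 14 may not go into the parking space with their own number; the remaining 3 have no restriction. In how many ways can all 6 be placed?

426

Let Aᵢ (for i ∈ {12, 13, 14}) be the placements that put car i in its forbidden parking space. Any j of these fix j positions, leaving (6−j)! ways to fill the rest, and there are C(3,j) ways to pick which j.
By inclusion–exclusion, the number of valid placements is Σ_{j=0}^{3} (−1)^j C(3,j)·(6−j)!.
Computing: 720 − 360 + 72 − 6 = 426.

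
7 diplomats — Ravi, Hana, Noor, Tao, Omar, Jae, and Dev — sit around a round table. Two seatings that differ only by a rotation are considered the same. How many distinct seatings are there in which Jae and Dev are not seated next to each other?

480

Without the restriction there are (6)! = 720 seatings.
Those with Jae next to Dev: fuse the pair into one unit and seat 6 units around a circle — 2·(5)! = 240.
Subtracting, 720 − 240 = 480.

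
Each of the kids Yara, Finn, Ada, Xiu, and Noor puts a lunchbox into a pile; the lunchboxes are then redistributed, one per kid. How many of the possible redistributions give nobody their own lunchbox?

This is the derangement count D_5: permutations of 5 items with no fixed point.
By inclusion–exclusion this is Σ_{j=0}^{5} (−1)^j C(5,j)·(5−j)!.
Computing: 120 − 120 + 60 − 20 + 5 − 1 = 44.

44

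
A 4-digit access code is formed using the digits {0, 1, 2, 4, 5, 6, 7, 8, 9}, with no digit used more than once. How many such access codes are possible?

This is a permutation of 4 out of 9: P(9,4) = 9!/5!.
That product is 9 × 8 × 7 × 6 = 3024.

3024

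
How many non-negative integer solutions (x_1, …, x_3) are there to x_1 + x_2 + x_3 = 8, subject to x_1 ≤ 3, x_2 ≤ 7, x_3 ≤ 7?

Ignoring the caps, the number of non-negative solutions to x_1+…+x_3 = 8 is C(10,2) = 45.
Subtract solutions that violate a single cap (substitute x_i' = x_i − (cap_i+1)): x_1 ≥ 4 gives C(6,2) = 15; x_2 ≥ 8 gives C(2,2) = 1; x_3 ≥ 8 gives C(2,2) = 1. Together 17.
No two caps can be exceeded simultaneously, so the pair terms are all 0.
By inclusion–exclusion the count is 45 − 17 + 0 = 28.

28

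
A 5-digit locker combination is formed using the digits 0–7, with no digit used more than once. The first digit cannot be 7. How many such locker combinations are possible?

5880

The first digit has 8−1 = 7 choices (anything except 7).
The remaining 4 digits are filled from the other 7 symbols without repetition: 7 × 6 × 5 × 4 = 840.
Total: 7 × 840 = 5880.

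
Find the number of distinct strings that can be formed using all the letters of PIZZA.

60

Letter multiplicities in PIZZA: A×1, I×1, P×1, Z×2.
The number of distinct arrangements is 5!/(2!) = 120/2 = 60.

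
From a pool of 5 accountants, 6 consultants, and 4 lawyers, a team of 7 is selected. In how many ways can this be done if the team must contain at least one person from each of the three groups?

5949

Unrestricted: C(15,7) = 6435 ways to pick any 7 of the 15.
Subtract selections that omit an entire group: no accountants → C(10,7) = 120; no consultants → C(9,7) = 36; no lawyers → C(11,7) = 330.
Add back selections omitting two groups (i.e. drawn from a single group): C(5,7) + C(6,7) + C(4,7) = 0.
By inclusion–exclusion: 6435 − 486 + 0 = 5949.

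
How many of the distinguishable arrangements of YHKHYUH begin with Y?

With the first slot taken by Y, it remains to arrange the other 6 letters (HKHYUH).
Those 6 letters have H appearing 3 times, giving (6)!/(3!) = 120.

120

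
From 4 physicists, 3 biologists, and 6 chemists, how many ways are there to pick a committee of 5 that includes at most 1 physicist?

630

Split by how many physicists are chosen (0 through 1).
Sum: C(4,0)·C(9,5) + C(4,1)·C(9,4) = 126 + 504 = 630.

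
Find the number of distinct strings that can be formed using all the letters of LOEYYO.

180

The 6 letters of LOEYYO have repeats: O appearing twice and Y appearing twice.
Dividing 6! = 720 by 2!·2! = 4 for the repeated letters gives 180.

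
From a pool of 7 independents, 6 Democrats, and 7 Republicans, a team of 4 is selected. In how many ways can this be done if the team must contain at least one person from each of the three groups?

2499

Unrestricted: C(20,4) = 4845 ways to pick any 4 of the 20.
Selections missing a whole group: no independents → C(13,4) = 715; no Democrats → C(14,4) = 1001; no Republicans → C(13,4) = 715.
Add back selections omitting two groups (i.e. drawn from a single group): C(7,4) + C(6,4) + C(7,4) = 85.
By inclusion–exclusion: 4845 − 2431 + 85 = 2499.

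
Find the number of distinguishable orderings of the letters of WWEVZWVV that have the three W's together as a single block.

Treat the 3 copies of W as a single block. The multiset to arrange is then {WWW, E, V, V, V, Z}, 6 items in all.
That gives (6)!/(3!) = 120 arrangements.

120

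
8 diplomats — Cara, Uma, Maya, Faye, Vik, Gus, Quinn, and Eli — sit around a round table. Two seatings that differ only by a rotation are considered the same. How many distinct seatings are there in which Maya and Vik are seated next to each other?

Treat {Maya, Vik} as one unit (2 internal orders) and seat the resulting 7 units around the table: (6)! circular arrangements.
So 2 × (6)! = 2 × 720 = 1440.

1440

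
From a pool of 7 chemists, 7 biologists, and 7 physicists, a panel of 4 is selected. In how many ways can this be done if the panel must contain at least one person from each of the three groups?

3087

Unrestricted: C(21,4) = 5985 ways to pick any 4 of the 21.
Subtract selections that omit an entire group: no chemists → C(14,4) = 1001; no biologists → C(14,4) = 1001; no physicists → C(14,4) = 1001.
Add back selections omitting two groups (i.e. drawn from a single group): C(7,4) + C(7,4) + C(7,4) = 105.
By inclusion–exclusion: 5985 − 3003 + 105 = 3087.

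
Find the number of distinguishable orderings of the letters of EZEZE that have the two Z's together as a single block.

Treat the 2 copies of Z as a single block. The multiset to arrange is then {ZZ, E, E, E}, 4 items in all.
That gives (4)!/(3!) = 4 arrangements.

4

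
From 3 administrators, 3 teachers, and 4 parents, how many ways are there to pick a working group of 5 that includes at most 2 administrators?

231

Split by how many administrators are chosen (0 through 2).
Sum: C(3,0)·C(7,5) + C(3,1)·C(7,4) + C(3,2)·C(7,3) = 21 + 105 + 105 = 231.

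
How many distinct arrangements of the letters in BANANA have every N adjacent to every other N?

20

Treat the 2 copies of N as a single block. The multiset to arrange is then {NN, A, A, A, B}, 5 items in all.
That gives (5)!/(3!) = 20 arrangements.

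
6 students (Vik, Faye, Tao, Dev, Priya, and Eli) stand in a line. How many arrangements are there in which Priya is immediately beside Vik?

240

Glue Priya and Vik into one block (2 internal orders), leaving 5 units to arrange in a row.
So the count is 2·(5)! = 240.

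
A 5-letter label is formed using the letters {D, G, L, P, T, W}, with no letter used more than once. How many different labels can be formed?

720

This is a permutation of 5 out of 6: P(6,5) = 6!/1!.
6 × 5 × 4 × 3 × 2 = 720.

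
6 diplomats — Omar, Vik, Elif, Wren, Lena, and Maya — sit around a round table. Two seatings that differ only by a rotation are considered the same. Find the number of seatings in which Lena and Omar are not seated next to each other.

All circular seatings of 6 people number (5)! = 120.
Those with Lena next to Omar: fuse the pair into one unit and seat 5 units around a circle — 2·(4)! = 48.
Subtracting, 120 − 48 = 72.

72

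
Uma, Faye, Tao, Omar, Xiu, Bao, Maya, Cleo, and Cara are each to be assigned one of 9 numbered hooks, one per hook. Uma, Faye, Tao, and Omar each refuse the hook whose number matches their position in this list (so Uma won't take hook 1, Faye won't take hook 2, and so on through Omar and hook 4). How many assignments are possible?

229080

Let Aᵢ (for 1 ≤ i ≤ 4) be the placements that put person i in their forbidden hook. Any j of these fix j positions, leaving (9−j)! ways to fill the rest, and there are C(4,j) ways to pick which j.
By inclusion–exclusion, the number of valid placements is Σ_{j=0}^{4} (−1)^j C(4,j)·(9−j)!.
Computing: 362880 − 161280 + 30240 − 2880 + 120 = 229080.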